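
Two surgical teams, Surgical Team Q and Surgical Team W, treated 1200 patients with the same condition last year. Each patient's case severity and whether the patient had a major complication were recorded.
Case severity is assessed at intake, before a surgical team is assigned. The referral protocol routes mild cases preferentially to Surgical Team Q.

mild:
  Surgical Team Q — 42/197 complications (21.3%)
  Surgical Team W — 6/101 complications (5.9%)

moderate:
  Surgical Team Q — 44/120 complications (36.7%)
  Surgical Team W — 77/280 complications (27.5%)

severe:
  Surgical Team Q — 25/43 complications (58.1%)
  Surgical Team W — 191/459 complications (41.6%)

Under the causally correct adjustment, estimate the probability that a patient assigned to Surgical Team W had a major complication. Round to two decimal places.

The stratified and pooled comparisons disagree (Surgical Team W wins within each case severity; Surgical Team Q wins overall), so the answer turns on the causal role of case severity.
Nothing the surgical team does changes case severity; the imbalance is an allocation artefact. With case severity also predicting the outcome, the pooled figure is confounded, and the within-stratum comparison is the causal one.
Standardising Surgical Team W to the population case severity mix: 0.248·6/101 + 0.333·77/280 + 0.418·191/459 = 0.280.

0.28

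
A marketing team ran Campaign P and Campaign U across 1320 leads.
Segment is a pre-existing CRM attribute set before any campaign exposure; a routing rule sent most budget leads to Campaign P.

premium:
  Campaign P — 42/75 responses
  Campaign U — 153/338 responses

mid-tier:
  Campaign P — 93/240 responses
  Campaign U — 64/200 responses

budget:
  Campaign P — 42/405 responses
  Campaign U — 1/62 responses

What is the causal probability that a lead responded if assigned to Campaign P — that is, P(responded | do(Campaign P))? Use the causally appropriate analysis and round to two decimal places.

Customer segment satisfies the back-door criterion: it is not a descendant of the campaign, and it blocks the spurious path from campaign to outcome. Adjusting for it (i.e., using the within-customer segment rates) gives the causal effect.
Standardising Campaign P to the population customer segment mix: 0.313·42/75 + 0.333·93/240 + 0.354·42/405 = 0.341.

0.34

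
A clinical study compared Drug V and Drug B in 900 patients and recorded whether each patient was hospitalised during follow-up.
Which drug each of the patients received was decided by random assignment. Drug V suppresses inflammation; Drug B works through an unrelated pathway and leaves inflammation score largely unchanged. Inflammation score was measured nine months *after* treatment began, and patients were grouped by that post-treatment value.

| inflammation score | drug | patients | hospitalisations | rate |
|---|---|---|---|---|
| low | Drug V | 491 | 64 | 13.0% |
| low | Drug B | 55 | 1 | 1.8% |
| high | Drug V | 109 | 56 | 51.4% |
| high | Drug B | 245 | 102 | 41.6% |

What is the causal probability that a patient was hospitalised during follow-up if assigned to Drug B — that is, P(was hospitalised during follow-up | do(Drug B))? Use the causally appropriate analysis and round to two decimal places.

0.34

The stratified and pooled comparisons disagree (Drug B wins within each inflammation score; Drug V wins overall), so the answer turns on the causal role of inflammation score.
Stratifying would compare drugs among patients the drugs themselves sorted into inflammation score groups — a form of selection on an intermediate. The unconditioned pooled rates give the total causal effect.
So P(outcome | do(Drug B)) is just the pooled rate for Drug B: 103/300 = 0.343.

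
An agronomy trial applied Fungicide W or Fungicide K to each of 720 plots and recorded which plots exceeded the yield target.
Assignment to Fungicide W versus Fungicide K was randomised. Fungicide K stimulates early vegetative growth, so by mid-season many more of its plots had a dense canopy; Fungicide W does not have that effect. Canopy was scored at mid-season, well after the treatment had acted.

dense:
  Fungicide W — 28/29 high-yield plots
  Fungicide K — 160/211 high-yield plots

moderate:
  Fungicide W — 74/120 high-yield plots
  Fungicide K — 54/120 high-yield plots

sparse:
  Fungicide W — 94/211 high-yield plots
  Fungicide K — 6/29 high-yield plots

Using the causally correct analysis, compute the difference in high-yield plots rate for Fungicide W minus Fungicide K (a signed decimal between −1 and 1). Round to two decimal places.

-0.07

Within every mid-season canopy level Fungicide W has the higher rate, yet pooled Fungicide K does — Simpson's reversal.
Mid-season canopy here is a post-treatment variable shaped by the fungicide; conditioning on it would introduce bias rather than remove it. The overall comparison is the causal one.
The causal difference is the pooled difference: 0.544 − 0.611 = -0.067.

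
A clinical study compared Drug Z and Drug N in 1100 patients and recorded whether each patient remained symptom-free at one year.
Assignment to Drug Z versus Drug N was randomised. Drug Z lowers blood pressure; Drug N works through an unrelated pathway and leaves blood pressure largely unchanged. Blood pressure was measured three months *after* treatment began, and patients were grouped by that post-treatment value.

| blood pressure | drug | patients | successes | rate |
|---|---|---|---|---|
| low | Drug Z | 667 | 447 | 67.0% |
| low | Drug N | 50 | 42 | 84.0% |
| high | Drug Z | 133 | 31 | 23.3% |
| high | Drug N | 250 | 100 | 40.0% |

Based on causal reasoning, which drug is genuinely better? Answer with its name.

Drug Z

Blood pressure is downstream of the drug. One should not condition on a consequence of treatment, so the overall rates are the right comparison.
Pooled: Drug Z 59.8% vs Drug N 47.3%; Drug Z is higher overall.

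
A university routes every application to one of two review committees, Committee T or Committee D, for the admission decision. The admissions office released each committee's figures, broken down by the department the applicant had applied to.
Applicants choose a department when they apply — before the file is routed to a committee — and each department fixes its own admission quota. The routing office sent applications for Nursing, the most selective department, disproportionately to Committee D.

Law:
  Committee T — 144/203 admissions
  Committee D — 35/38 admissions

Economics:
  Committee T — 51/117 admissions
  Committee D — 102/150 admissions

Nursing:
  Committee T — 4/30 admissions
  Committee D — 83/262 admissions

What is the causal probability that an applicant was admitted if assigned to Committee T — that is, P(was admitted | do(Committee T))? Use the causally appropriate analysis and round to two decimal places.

0.41

The stratified and pooled comparisons disagree (Committee D wins within each department; Committee T wins overall), so the answer turns on the causal role of department.
The imbalance in department arose from how applicants were allocated, not from anything the review committee did; and department independently affects the outcome. The pooled gap is confounded — condition on department.
Standardising Committee T to the population department mix: 0.301·144/203 + 0.334·51/117 + 0.365·4/30 = 0.408.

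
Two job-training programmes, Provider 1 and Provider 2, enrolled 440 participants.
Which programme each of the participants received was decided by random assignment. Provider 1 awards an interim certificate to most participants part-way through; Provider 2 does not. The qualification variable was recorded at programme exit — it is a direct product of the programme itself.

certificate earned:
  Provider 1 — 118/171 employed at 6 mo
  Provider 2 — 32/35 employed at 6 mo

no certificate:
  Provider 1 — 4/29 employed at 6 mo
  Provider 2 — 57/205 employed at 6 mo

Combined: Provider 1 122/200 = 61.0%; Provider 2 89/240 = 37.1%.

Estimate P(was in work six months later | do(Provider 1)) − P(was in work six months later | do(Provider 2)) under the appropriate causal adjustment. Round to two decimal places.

+0.24

Provider 2 is higher inside every qualification attained during the programme stratum but Provider 1 is higher in aggregate. Whether to stratify depends on how qualification attained during the programme relates to the programme.
Stratifying would compare programmes among participants the programmes themselves sorted into qualification attained during the programme groups — a form of selection on an intermediate. The unconditioned pooled rates give the total causal effect.
The causal difference is the pooled difference: 0.610 − 0.371 = +0.239.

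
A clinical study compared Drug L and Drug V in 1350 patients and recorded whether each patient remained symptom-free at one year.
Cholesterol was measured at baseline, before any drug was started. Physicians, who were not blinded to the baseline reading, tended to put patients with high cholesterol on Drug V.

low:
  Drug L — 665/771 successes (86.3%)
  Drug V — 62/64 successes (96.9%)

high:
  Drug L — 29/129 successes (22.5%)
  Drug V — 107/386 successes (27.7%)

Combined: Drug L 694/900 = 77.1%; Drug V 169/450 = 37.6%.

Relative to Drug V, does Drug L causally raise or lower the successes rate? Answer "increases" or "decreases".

Cholesterol satisfies the back-door criterion: it is not a descendant of the drug, and it blocks the spurious path from drug to outcome. Adjusting for it (i.e., using the within-cholesterol rates) gives the causal effect.
Within each level — low: 86.3% vs 96.9%; high: 22.5% vs 27.7% — Drug V is higher every time.

decreases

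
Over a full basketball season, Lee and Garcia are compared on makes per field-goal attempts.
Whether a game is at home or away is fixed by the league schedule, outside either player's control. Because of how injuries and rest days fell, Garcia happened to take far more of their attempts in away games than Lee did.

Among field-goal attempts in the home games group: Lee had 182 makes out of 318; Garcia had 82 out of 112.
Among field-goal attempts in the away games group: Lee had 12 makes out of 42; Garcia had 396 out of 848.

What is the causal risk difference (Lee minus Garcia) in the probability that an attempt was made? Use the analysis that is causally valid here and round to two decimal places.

-0.17

The game venue-specific comparison favours Garcia throughout, but the pooled figures favour Lee. The question is whether to condition on game venue.
Nothing the player does changes game venue; the imbalance is an allocation artefact. With game venue also predicting the outcome, the pooled figure is confounded, and the within-stratum comparison is the causal one.
Adjusting over the population distribution of game venue: 0.326·(0.572−0.732) + 0.674·(0.286−0.467) = -0.174.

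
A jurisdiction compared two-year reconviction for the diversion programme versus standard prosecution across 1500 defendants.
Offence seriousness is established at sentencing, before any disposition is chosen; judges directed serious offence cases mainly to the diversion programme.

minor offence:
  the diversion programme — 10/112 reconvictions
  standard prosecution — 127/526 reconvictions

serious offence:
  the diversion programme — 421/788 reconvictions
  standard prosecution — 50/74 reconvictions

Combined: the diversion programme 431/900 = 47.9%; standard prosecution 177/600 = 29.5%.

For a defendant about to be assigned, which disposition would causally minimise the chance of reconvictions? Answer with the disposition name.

the diversion programme is lower inside every offence seriousness stratum but standard prosecution is lower in aggregate. Whether to stratify depends on how offence seriousness relates to the disposition.
Here offence seriousness is a common cause — it drives both which disposition a case falls under and the outcome. The crude comparison mixes populations; the stratum-specific rates are the causally relevant ones.
Within each level — minor offence: 8.9% vs 24.1%; serious offence: 53.4% vs 67.6% — the diversion programme is lower every time.

the diversion programme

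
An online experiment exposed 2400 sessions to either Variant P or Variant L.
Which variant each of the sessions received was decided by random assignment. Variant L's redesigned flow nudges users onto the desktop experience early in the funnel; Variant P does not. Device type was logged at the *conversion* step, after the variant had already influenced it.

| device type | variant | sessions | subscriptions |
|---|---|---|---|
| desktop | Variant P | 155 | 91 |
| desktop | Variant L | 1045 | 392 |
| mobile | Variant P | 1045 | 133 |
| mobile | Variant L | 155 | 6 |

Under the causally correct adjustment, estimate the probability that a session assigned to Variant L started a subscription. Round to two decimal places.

0.33

Because the variant influences device type, device type is a post-treatment mediator, not a confounder. Stratifying on it would bias the estimate; the causal effect is the crude pooled difference.
So P(outcome | do(Variant L)) is just the pooled rate for Variant L: 398/1200 = 0.332.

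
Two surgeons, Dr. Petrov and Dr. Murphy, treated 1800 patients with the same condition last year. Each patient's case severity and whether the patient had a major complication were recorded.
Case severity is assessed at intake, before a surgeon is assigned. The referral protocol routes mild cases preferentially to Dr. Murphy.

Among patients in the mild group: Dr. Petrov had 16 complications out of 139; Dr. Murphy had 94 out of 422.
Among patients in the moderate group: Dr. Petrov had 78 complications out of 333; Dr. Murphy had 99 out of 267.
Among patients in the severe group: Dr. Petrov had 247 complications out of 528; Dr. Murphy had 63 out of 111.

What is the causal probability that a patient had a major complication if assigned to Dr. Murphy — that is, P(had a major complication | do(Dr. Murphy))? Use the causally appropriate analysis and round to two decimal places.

0.39

Case severity satisfies the back-door criterion: it is not a descendant of the surgeon, and it blocks the spurious path from surgeon to outcome. Adjusting for it (i.e., using the within-case severity rates) gives the causal effect.
Standardising Dr. Murphy to the population case severity mix: 0.312·94/422 + 0.333·99/267 + 0.355·63/111 = 0.395.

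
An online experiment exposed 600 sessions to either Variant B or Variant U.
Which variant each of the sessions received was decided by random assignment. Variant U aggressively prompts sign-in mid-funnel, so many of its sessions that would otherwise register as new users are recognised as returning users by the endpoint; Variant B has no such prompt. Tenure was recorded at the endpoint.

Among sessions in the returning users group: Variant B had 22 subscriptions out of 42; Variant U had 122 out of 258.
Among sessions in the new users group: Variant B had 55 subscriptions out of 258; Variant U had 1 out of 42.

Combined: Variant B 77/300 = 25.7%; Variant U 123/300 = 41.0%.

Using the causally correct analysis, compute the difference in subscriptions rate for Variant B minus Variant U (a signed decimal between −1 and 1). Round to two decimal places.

-0.15

Within every user tenure level Variant B has the higher rate, yet pooled Variant U does — Simpson's reversal.
The distribution of user tenure is itself part of what the variant does — it is an intermediate outcome. Holding it fixed would remove that part of the effect; the total effect is the pooled difference.
The causal difference is the pooled difference: 0.257 − 0.410 = -0.153.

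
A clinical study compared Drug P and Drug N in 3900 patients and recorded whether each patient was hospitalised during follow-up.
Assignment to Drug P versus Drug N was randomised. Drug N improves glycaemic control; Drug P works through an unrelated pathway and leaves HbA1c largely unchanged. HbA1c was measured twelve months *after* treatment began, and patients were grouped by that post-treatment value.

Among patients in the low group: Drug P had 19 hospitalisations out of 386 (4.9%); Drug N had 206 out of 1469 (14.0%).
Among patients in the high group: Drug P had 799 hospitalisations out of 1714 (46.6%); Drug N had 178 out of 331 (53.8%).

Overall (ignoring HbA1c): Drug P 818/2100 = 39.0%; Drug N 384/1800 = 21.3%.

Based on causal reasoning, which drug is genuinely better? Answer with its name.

The HbA1c-specific comparison favours Drug P throughout, but the pooled figures favour Drug N. The question is whether to condition on HbA1c.
Because the drug influences HbA1c, HbA1c is a post-treatment mediator, not a confounder. Stratifying on it would bias the estimate; the causal effect is the crude pooled difference.
Pooled: Drug P 39.0% vs Drug N 21.3%; Drug N is lower overall.

Drug N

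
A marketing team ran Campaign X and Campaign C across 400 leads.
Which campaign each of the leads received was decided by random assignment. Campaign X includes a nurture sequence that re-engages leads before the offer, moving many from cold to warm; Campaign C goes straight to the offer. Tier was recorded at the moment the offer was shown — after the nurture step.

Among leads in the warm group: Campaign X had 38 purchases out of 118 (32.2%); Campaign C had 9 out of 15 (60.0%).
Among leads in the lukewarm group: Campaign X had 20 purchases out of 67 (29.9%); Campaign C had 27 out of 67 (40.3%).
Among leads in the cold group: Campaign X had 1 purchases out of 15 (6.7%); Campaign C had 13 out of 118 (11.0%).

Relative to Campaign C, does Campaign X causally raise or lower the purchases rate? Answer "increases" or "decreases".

The distribution of engagement tier is itself part of what the campaign does — it is an intermediate outcome. Holding it fixed would remove that part of the effect; the total effect is the pooled difference.
Pooled: Campaign X 29.5% vs Campaign C 24.5%; Campaign X is higher overall.

increases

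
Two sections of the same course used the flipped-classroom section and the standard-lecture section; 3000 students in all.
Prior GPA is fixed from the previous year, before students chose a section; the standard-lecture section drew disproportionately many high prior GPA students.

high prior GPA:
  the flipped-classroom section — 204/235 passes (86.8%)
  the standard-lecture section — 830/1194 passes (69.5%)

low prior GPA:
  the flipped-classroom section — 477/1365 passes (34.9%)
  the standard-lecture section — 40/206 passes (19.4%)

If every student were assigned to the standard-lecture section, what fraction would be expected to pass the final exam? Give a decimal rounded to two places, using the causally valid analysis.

0.43

Since prior GPA band is a pre-existing factor (not a product of the teaching method) and it affects the outcome on its own, it is a confounder. The stratified rates, not the pooled rate, identify the causal effect.
Standardising the standard-lecture section to the population prior GPA band mix: 0.476·830/1194 + 0.524·40/206 = 0.433.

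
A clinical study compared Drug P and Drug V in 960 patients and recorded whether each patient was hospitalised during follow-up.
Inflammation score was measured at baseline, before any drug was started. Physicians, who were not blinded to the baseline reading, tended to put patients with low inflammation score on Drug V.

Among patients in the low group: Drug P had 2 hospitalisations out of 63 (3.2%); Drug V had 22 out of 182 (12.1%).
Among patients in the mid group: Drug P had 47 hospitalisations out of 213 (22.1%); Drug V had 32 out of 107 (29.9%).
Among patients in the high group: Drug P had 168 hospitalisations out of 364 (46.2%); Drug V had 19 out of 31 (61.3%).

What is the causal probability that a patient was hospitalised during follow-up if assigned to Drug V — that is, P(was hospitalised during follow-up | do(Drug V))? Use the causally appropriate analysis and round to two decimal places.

0.38

Nothing the drug does changes inflammation score; the imbalance is an allocation artefact. With inflammation score also predicting the outcome, the pooled figure is confounded, and the within-stratum comparison is the causal one.
Standardising Drug V to the population inflammation score mix: 0.255·22/182 + 0.333·32/107 + 0.411·19/31 = 0.383.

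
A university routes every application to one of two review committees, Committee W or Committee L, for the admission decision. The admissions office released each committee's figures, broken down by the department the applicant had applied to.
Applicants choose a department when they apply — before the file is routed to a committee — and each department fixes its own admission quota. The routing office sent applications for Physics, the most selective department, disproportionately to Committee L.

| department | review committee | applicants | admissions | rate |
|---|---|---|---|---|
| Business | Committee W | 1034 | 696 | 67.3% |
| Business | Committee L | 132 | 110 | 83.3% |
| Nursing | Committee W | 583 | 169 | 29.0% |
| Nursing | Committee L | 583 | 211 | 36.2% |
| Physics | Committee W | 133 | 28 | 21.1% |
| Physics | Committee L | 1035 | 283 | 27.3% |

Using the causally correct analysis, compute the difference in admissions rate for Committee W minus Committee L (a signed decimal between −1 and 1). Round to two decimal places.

-0.10

The imbalance in department arose from how applicants were allocated, not from anything the review committee did; and department independently affects the outcome. The pooled gap is confounded — condition on department.
Adjusting over the population distribution of department: 0.333·(0.673−0.833) + 0.333·(0.290−0.362) + 0.334·(0.211−0.273) = -0.098.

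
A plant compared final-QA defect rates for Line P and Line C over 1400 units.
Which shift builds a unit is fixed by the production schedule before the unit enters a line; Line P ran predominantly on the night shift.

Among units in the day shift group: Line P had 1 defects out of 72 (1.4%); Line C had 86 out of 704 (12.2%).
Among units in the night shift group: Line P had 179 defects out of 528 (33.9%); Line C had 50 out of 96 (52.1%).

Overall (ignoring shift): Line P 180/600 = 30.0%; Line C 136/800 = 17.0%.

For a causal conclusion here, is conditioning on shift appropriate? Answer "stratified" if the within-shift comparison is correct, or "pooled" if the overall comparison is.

stratified

Since shift is a pre-existing factor (not a product of the line) and it affects the outcome on its own, it is a confounder. The stratified rates, not the pooled rate, identify the causal effect.
Within each level — day shift: 1.4% vs 12.2%; night shift: 33.9% vs 52.1% — Line P is lower every time.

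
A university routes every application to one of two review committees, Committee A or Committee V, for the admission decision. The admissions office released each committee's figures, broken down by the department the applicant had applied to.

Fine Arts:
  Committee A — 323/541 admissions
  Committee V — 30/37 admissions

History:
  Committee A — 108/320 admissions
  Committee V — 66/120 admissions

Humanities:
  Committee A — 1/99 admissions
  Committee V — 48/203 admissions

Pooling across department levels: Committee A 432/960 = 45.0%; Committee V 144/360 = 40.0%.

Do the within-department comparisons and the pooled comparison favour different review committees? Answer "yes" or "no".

Within each department level (Fine Arts 59.7% vs 81.1%; History 33.8% vs 55.0%; Humanities 1.0% vs 23.6%), Committee V has the higher rate every time. Pooled: 45.0% vs 40.0% — Committee A has the higher rate overall. The two comparisons disagree.

yes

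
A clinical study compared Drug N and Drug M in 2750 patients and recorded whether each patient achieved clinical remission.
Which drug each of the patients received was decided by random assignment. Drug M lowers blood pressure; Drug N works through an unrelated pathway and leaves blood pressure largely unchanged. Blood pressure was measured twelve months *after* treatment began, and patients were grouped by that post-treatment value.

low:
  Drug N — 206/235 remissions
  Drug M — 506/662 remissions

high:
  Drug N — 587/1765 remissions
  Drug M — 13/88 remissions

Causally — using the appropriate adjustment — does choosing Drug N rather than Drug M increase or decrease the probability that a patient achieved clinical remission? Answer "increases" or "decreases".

The blood pressure-specific comparison favours Drug N throughout, but the pooled figures favour Drug M. The question is whether to condition on blood pressure.
Blood pressure is recorded after the drug and is itself shifted by it — it sits on the causal path from drug to outcome. Conditioning on a mediator would strip out part of the effect we want; the pooled comparison gives the total causal effect.
Pooled: Drug N 39.6% vs Drug M 69.2%; Drug M is higher overall.

decreases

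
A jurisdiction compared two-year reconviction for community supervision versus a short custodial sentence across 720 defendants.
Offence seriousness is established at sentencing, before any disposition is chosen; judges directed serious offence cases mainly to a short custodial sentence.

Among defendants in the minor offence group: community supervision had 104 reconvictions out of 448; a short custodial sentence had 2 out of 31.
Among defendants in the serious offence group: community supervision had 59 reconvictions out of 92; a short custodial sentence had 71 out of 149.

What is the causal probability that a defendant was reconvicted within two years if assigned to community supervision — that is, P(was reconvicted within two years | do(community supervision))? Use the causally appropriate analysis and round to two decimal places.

0.37

The offence seriousness-specific comparison favours a short custodial sentence throughout, but the pooled figures favour community supervision. The question is whether to condition on offence seriousness.
Since offence seriousness is a pre-existing factor (not a product of the disposition) and it affects the outcome on its own, it is a confounder. The stratified rates, not the pooled rate, identify the causal effect.
Standardising community supervision to the population offence seriousness mix: 0.665·104/448 + 0.335·59/92 = 0.369.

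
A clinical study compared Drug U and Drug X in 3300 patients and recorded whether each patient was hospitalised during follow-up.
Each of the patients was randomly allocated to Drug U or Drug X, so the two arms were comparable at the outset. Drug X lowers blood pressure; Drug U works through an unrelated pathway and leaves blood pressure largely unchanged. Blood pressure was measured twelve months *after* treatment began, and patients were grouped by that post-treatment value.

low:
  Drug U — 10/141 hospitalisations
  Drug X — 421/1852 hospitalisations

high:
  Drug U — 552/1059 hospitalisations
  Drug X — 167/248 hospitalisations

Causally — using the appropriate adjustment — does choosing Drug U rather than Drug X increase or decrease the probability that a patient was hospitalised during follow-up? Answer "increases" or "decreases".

Blood pressure is recorded after the drug and is itself shifted by it — it sits on the causal path from drug to outcome. Conditioning on a mediator would strip out part of the effect we want; the pooled comparison gives the total causal effect.
Pooled: Drug U 46.8% vs Drug X 28.0%; Drug X is lower overall.

increases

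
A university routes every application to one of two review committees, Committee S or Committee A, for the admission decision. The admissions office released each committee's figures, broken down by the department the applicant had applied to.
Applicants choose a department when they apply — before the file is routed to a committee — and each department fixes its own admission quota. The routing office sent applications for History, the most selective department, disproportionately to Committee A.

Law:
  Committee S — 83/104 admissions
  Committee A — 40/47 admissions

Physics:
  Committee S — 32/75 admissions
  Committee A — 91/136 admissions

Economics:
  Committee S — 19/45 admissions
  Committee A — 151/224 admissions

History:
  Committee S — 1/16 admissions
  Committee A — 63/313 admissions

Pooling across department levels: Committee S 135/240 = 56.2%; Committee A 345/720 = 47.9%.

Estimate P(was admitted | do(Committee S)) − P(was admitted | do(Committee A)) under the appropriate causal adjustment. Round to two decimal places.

-0.18

Nothing the review committee does changes department; the imbalance is an allocation artefact. With department also predicting the outcome, the pooled figure is confounded, and the within-stratum comparison is the causal one.
Adjusting over the population distribution of department: 0.157·(0.798−0.851) + 0.220·(0.427−0.669) + 0.280·(0.422−0.674) + 0.343·(0.062−0.201) = -0.180.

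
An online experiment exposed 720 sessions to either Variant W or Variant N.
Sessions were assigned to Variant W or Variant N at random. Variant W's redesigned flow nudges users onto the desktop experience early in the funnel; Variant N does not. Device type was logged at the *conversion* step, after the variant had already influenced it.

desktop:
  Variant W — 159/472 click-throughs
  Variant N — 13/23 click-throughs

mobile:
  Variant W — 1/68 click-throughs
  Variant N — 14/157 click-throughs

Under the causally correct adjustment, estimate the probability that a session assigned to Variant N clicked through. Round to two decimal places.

0.15

Device type here is a post-treatment variable shaped by the variant; conditioning on it would introduce bias rather than remove it. The overall comparison is the causal one.
So P(outcome | do(Variant N)) is just the pooled rate for Variant N: 27/180 = 0.150.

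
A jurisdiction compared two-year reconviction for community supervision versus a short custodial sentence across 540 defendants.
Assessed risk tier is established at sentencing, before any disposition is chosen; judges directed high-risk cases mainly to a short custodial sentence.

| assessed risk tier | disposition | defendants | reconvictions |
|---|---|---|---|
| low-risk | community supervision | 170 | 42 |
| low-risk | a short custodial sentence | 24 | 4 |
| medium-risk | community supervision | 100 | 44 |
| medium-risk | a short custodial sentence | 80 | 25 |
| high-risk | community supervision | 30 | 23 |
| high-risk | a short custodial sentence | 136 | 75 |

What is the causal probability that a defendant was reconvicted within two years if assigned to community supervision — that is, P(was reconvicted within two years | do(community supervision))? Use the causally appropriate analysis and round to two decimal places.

0.47

The stratified and pooled comparisons disagree (a short custodial sentence wins within each assessed risk tier; community supervision wins overall), so the answer turns on the causal role of assessed risk tier.
Here assessed risk tier is a common cause — it drives both which disposition a case falls under and the outcome. The crude comparison mixes populations; the stratum-specific rates are the causally relevant ones.
Standardising community supervision to the population assessed risk tier mix: 0.359·42/170 + 0.333·44/100 + 0.307·23/30 = 0.471.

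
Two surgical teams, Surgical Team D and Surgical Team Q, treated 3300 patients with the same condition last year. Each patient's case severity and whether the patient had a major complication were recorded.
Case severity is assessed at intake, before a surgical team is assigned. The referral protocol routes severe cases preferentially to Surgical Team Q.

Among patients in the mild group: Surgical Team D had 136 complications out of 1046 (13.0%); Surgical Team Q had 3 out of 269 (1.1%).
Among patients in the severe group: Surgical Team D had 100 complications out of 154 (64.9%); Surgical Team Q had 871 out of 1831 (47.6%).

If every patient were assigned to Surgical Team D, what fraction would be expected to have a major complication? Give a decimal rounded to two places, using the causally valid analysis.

0.44

Case severity satisfies the back-door criterion: it is not a descendant of the surgical team, and it blocks the spurious path from surgical team to outcome. Adjusting for it (i.e., using the within-case severity rates) gives the causal effect.
Standardising Surgical Team D to the population case severity mix: 0.398·136/1046 + 0.602·100/154 = 0.442.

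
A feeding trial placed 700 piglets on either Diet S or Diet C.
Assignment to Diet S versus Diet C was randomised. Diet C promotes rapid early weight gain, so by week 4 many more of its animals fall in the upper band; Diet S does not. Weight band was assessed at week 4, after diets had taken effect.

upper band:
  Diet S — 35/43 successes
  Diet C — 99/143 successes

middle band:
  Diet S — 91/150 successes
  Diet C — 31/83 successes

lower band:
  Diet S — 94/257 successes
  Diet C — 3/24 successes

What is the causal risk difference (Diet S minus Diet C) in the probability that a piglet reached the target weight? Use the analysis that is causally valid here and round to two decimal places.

-0.04

Week-4 weight band lies on the pathway diet → week-4 weight band → outcome, so adjusting for it blocks the indirect effect. For the total causal effect of diet, use the unadjusted pooled rates.
The causal difference is the pooled difference: 0.489 − 0.532 = -0.043.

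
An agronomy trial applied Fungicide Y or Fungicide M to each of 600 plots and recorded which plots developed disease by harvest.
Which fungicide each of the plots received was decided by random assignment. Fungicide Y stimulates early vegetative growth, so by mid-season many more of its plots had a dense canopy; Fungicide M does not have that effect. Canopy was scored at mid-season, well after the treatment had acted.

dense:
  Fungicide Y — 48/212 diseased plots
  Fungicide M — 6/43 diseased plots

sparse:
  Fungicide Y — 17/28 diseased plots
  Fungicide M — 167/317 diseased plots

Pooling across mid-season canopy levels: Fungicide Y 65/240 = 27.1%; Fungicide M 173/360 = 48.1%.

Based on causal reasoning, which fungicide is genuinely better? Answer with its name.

The mid-season canopy-specific comparison favours Fungicide M throughout, but the pooled figures favour Fungicide Y. The question is whether to condition on mid-season canopy.
Stratifying would compare fungicides among plots the fungicides themselves sorted into mid-season canopy groups — a form of selection on an intermediate. The unconditioned pooled rates give the total causal effect.
Pooled: Fungicide Y 27.1% vs Fungicide M 48.1%; Fungicide Y is lower overall.

Fungicide Y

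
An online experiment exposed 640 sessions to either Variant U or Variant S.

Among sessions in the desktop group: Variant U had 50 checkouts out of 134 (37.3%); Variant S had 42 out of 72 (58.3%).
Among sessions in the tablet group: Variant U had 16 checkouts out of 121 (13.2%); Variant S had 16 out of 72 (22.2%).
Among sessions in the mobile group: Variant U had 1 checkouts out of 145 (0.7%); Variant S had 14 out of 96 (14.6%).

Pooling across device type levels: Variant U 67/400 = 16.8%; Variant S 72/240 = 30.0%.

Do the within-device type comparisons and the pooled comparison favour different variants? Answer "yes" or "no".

Within each device type level (desktop 37.3% vs 58.3%; tablet 13.2% vs 22.2%; mobile 0.7% vs 14.6%), Variant S has the higher rate every time. Pooled: 16.8% vs 30.0% — Variant S has the higher rate overall. They agree.

no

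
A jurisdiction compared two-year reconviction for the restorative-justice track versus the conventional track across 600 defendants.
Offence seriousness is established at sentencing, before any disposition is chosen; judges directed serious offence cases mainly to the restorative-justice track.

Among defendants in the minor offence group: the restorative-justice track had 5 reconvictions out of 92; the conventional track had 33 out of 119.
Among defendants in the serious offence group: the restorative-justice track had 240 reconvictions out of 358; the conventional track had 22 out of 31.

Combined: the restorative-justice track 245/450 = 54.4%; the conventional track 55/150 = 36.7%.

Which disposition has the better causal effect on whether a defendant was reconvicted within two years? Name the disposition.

Since offence seriousness is a pre-existing factor (not a product of the disposition) and it affects the outcome on its own, it is a confounder. The stratified rates, not the pooled rate, identify the causal effect.
Within each level — minor offence: 5.4% vs 27.7%; serious offence: 67.0% vs 71.0% — the restorative-justice track is lower every time.

the restorative-justice track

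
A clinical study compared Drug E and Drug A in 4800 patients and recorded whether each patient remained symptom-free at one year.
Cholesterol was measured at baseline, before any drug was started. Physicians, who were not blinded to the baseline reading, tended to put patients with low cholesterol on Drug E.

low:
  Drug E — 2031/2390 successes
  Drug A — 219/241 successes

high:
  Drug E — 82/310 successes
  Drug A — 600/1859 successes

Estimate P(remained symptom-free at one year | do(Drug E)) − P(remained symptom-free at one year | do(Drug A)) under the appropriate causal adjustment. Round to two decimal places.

Within every cholesterol level Drug A has the higher rate, yet pooled Drug E does — Simpson's reversal.
Cholesterol differs across drugs for reasons unrelated to any effect of the drug itself, and it separately predicts the outcome — a classic confounder. We must compare within cholesterol levels.
Adjusting over the population distribution of cholesterol: 0.548·(0.850−0.909) + 0.452·(0.265−0.323) = -0.059.

-0.06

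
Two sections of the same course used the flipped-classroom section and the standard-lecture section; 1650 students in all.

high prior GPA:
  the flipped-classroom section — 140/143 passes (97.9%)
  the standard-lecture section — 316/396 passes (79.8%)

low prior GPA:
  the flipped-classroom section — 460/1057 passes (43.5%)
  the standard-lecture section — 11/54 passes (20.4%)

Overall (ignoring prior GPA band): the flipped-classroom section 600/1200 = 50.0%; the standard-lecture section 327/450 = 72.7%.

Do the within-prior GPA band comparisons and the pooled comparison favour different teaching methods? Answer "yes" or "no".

yes

Within each prior GPA band level (high prior GPA 97.9% vs 79.8%; low prior GPA 43.5% vs 20.4%), the flipped-classroom section has the higher rate every time. Pooled: 50.0% vs 72.7% — the standard-lecture section has the higher rate overall. The two comparisons disagree.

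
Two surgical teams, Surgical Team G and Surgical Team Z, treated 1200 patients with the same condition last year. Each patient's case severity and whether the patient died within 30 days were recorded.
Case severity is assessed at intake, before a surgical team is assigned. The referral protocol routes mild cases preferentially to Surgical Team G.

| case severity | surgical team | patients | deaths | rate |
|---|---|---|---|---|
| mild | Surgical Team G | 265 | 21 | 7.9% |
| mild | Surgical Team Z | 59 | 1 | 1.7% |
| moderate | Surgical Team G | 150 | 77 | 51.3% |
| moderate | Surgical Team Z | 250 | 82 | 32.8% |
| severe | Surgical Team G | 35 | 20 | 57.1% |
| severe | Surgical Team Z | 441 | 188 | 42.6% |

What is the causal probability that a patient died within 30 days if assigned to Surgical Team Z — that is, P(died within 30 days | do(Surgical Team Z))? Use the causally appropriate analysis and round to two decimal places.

Case severity differs across surgical teams for reasons unrelated to any effect of the surgical team itself, and it separately predicts the outcome — a classic confounder. We must compare within case severity levels.
Standardising Surgical Team Z to the population case severity mix: 0.270·1/59 + 0.333·82/250 + 0.397·188/441 = 0.283.

0.28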